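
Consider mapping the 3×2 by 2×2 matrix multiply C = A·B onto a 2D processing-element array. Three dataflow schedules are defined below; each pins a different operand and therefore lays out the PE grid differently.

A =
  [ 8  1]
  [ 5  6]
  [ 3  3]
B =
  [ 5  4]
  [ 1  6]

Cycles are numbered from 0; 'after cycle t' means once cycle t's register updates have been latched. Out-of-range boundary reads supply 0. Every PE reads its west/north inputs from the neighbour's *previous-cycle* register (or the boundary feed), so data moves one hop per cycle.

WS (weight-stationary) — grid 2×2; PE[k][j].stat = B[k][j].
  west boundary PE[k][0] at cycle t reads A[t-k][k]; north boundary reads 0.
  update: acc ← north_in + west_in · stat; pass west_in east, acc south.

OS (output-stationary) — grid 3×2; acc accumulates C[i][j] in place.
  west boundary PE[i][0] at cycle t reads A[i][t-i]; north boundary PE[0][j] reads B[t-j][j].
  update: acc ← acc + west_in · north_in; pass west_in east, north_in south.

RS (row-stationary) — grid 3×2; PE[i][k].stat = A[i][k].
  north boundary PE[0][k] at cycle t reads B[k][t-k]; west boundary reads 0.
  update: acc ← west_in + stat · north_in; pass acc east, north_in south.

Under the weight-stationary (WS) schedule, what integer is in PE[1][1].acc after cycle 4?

WS (2×2). Following PE[1][1] plus its west/north inputs:
  @0  [0,1]  acc 0  |  →0  ↓0
  @0  [1,0]  acc 0  |  →0  ↓0
  @0  [1,1]  acc 0  |  →0  ↓0
  @1  [0,1]  acc 32  |  →8  ↓32
  @1  [1,0]  acc 41  |  →1  ↓41
  @1  [1,1]  acc 0  |  →0  ↓0
  @2  [0,1]  acc 20  |  →5  ↓20
  @2  [1,0]  acc 31  |  →6  ↓31
  @2  [1,1]  acc 38  |  →1  ↓38
  @3  [0,1]  acc 12  |  →3  ↓12
  @3  [1,0]  acc 18  |  →3  ↓18
  @3  [1,1]  acc 56  |  →6  ↓56
  @4  [0,1]  acc 0  |  →0  ↓0
  @4  [1,0]  acc 0  |  →0  ↓0
  @4  [1,1]  acc 30  |  →3  ↓30

PE[1][1].acc = 30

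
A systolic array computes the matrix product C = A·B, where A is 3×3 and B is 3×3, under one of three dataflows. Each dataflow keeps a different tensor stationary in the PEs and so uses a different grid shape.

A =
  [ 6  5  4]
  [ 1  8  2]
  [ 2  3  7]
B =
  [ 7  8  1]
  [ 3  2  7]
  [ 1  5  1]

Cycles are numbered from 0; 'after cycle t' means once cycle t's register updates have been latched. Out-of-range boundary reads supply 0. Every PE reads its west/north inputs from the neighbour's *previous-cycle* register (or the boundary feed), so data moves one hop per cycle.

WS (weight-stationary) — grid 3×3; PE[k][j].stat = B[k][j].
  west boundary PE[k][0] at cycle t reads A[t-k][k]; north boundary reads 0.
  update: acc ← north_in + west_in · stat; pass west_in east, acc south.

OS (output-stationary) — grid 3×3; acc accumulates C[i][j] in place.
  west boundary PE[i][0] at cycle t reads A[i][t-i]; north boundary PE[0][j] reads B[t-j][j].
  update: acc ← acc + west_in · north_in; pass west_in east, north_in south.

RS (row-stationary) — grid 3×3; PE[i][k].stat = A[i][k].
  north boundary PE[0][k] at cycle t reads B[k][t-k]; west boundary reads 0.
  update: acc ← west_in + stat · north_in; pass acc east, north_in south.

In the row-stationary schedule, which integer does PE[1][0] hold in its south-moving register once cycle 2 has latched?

register = 8

RS (3×3). Following PE[1][0] plus its west/north inputs:
  after 0 — PE[0][0] acc=42, pass-E 42, pass-S 7
  after 0 — PE[1][0] acc=0, pass-E 0, pass-S 0
  after 1 — PE[0][0] acc=48, pass-E 48, pass-S 8
  after 1 — PE[1][0] acc=7, pass-E 7, pass-S 7
  after 2 — PE[0][0] acc=6, pass-E 6, pass-S 1
  after 2 — PE[1][0] acc=8, pass-E 8, pass-S 8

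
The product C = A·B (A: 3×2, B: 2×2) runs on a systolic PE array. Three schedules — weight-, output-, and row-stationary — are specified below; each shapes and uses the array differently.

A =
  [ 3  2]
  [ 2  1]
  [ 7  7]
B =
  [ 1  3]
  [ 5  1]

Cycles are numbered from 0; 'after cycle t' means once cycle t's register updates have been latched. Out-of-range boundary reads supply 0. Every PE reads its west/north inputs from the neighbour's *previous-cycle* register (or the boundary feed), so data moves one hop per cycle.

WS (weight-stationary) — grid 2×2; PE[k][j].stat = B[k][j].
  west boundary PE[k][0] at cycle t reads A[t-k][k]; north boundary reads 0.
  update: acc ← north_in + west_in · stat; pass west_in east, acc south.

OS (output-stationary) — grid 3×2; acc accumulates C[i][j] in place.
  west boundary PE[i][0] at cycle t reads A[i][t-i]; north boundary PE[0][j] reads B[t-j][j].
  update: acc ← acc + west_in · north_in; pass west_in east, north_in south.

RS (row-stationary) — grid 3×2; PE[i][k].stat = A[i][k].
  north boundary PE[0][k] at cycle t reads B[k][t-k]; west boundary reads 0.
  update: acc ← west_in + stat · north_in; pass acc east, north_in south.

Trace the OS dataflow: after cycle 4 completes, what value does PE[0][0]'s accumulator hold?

OS on a 3×2 grid — tracing PE[0][0] and its feeders:
  after 0 — PE[0][0] acc=3, pass-E 3, pass-S 1
  after 1 — PE[0][0] acc=13, pass-E 2, pass-S 5
  after 2 — PE[0][0] acc=13, pass-E 0, pass-S 0
  after 3 — PE[0][0] acc=13, pass-E 0, pass-S 0
  after 4 — PE[0][0] acc=13, pass-E 0, pass-S 0

PE[0][0].acc = 13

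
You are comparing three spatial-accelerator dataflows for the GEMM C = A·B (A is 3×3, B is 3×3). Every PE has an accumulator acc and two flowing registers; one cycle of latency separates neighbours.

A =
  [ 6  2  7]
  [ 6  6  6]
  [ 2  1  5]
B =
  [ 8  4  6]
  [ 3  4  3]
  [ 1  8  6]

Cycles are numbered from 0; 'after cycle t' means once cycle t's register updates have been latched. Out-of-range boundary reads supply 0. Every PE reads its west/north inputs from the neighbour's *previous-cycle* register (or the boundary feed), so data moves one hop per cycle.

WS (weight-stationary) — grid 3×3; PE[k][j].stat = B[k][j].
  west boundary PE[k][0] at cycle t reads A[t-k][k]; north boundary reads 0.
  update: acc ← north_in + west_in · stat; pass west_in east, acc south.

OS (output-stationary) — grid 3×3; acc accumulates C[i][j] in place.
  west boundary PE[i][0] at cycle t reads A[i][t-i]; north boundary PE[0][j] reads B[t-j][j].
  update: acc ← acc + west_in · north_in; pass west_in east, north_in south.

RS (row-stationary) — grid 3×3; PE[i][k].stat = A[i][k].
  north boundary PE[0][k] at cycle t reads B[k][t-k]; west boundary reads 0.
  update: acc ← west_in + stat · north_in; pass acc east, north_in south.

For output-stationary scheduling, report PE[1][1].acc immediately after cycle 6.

PE[1][1].acc = 96

OS 3×3: PE[1][1] cycle-by-cycle (with neighbour feeds):
  t=0 PE[0][1]: acc=0 h=0 v=0
  t=0 PE[1][0]: acc=0 h=0 v=0
  t=0 PE[1][1]: acc=0 h=0 v=0
  t=1 PE[0][1]: acc=24 h=6 v=4
  t=1 PE[1][0]: acc=48 h=6 v=8
  t=1 PE[1][1]: acc=0 h=0 v=0
  t=2 PE[0][1]: acc=32 h=2 v=4
  t=2 PE[1][0]: acc=66 h=6 v=3
  t=2 PE[1][1]: acc=24 h=6 v=4
  t=3 PE[0][1]: acc=88 h=7 v=8
  t=3 PE[1][0]: acc=72 h=6 v=1
  t=3 PE[1][1]: acc=48 h=6 v=4
  t=4 PE[0][1]: acc=88 h=0 v=0
  t=4 PE[1][0]: acc=72 h=0 v=0
  t=4 PE[1][1]: acc=96 h=6 v=8
  t=5 PE[0][1]: acc=88 h=0 v=0
  t=5 PE[1][0]: acc=72 h=0 v=0
  t=5 PE[1][1]: acc=96 h=0 v=0
  t=6 PE[0][1]: acc=88 h=0 v=0
  t=6 PE[1][0]: acc=72 h=0 v=0
  t=6 PE[1][1]: acc=96 h=0 v=0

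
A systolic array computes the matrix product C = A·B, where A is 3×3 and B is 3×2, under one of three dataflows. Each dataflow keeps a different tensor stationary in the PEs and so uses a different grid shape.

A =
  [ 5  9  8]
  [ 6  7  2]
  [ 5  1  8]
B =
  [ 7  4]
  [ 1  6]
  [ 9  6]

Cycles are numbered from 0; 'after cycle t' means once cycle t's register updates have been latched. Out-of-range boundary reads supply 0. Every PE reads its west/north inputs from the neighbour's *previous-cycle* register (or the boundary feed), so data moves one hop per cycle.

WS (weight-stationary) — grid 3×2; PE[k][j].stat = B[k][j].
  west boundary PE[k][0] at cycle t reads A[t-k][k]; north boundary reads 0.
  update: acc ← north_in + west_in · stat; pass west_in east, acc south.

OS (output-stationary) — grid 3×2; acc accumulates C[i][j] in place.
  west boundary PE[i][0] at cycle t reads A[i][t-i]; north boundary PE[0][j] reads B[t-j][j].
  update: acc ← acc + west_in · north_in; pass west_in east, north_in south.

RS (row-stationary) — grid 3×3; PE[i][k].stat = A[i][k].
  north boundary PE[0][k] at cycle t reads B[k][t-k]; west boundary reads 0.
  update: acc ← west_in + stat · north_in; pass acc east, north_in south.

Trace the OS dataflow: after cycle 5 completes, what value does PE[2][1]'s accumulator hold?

PE[2][1].acc = 74

OS on a 3×2 grid — tracing PE[2][1] and its feeders:
  after 0 — PE[1][1] acc=0, pass-E 0, pass-S 0
  after 0 — PE[2][0] acc=0, pass-E 0, pass-S 0
  after 0 — PE[2][1] acc=0, pass-E 0, pass-S 0
  after 1 — PE[1][1] acc=0, pass-E 0, pass-S 0
  after 1 — PE[2][0] acc=0, pass-E 0, pass-S 0
  after 1 — PE[2][1] acc=0, pass-E 0, pass-S 0
  after 2 — PE[1][1] acc=24, pass-E 6, pass-S 4
  after 2 — PE[2][0] acc=35, pass-E 5, pass-S 7
  after 2 — PE[2][1] acc=0, pass-E 0, pass-S 0
  after 3 — PE[1][1] acc=66, pass-E 7, pass-S 6
  after 3 — PE[2][0] acc=36, pass-E 1, pass-S 1
  after 3 — PE[2][1] acc=20, pass-E 5, pass-S 4
  after 4 — PE[1][1] acc=78, pass-E 2, pass-S 6
  after 4 — PE[2][0] acc=108, pass-E 8, pass-S 9
  after 4 — PE[2][1] acc=26, pass-E 1, pass-S 6
  after 5 — PE[1][1] acc=78, pass-E 0, pass-S 0
  after 5 — PE[2][0] acc=108, pass-E 0, pass-S 0
  after 5 — PE[2][1] acc=74, pass-E 8, pass-S 6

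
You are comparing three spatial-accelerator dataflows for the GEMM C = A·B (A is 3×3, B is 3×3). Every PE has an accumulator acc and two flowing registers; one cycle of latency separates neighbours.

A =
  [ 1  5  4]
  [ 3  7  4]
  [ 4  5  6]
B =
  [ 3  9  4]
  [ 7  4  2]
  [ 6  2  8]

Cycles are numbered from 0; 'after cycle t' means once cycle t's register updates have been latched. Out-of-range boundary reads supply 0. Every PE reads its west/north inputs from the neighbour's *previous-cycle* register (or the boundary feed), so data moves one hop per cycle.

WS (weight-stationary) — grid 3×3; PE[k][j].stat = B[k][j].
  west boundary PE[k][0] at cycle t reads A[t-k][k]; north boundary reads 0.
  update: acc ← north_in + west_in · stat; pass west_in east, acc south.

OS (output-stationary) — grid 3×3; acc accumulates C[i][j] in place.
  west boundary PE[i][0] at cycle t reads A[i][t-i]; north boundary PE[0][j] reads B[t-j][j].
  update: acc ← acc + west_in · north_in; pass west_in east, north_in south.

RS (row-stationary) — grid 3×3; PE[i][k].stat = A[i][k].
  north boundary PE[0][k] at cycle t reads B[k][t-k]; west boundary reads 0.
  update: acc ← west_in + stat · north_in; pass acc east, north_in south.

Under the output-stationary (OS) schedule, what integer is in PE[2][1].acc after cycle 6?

PE[2][1].acc = 68

OS on a 3×3 grid — tracing PE[2][1] and its feeders:
  cycle 0: PE[1][1] → acc 0, east 0, south 0
  cycle 0: PE[2][0] → acc 0, east 0, south 0
  cycle 0: PE[2][1] → acc 0, east 0, south 0
  cycle 1: PE[1][1] → acc 0, east 0, south 0
  cycle 1: PE[2][0] → acc 0, east 0, south 0
  cycle 1: PE[2][1] → acc 0, east 0, south 0
  cycle 2: PE[1][1] → acc 27, east 3, south 9
  cycle 2: PE[2][0] → acc 12, east 4, south 3
  cycle 2: PE[2][1] → acc 0, east 0, south 0
  cycle 3: PE[1][1] → acc 55, east 7, south 4
  cycle 3: PE[2][0] → acc 47, east 5, south 7
  cycle 3: PE[2][1] → acc 36, east 4, south 9
  cycle 4: PE[1][1] → acc 63, east 4, south 2
  cycle 4: PE[2][0] → acc 83, east 6, south 6
  cycle 4: PE[2][1] → acc 56, east 5, south 4
  cycle 5: PE[1][1] → acc 63, east 0, south 0
  cycle 5: PE[2][0] → acc 83, east 0, south 0
  cycle 5: PE[2][1] → acc 68, east 6, south 2
  cycle 6: PE[1][1] → acc 63, east 0, south 0
  cycle 6: PE[2][0] → acc 83, east 0, south 0
  cycle 6: PE[2][1] → acc 68, east 0, south 0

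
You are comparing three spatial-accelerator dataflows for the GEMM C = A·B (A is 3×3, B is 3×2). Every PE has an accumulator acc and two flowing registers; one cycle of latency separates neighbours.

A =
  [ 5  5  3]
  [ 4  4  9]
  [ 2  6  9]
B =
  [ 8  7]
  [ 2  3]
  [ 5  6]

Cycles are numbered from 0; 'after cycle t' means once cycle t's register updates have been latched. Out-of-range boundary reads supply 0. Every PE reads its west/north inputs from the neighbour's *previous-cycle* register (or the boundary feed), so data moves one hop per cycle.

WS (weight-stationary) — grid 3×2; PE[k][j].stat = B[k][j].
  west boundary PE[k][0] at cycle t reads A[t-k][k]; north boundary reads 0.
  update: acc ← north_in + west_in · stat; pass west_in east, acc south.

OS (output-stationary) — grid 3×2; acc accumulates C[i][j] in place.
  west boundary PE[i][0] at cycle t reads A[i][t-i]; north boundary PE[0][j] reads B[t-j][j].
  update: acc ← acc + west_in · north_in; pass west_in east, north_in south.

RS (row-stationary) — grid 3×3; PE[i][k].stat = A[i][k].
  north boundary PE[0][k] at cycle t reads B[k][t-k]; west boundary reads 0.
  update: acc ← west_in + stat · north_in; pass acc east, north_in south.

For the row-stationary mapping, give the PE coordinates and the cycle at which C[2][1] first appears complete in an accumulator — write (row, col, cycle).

RS — PE[2][2] is where C[2][1] collects:
  @0  [2,2]  acc 0  |  →0  ↓0
  @1  [2,2]  acc 0  |  →0  ↓0
  @2  [2,2]  acc 0  |  →0  ↓0
  @3  [2,2]  acc 0  |  →0  ↓0
  @4  [2,2]  acc 73  |  →73  ↓5
  @5  [2,2]  acc 86  |  →86  ↓6

(row, col, cycle) = (2, 2, 5)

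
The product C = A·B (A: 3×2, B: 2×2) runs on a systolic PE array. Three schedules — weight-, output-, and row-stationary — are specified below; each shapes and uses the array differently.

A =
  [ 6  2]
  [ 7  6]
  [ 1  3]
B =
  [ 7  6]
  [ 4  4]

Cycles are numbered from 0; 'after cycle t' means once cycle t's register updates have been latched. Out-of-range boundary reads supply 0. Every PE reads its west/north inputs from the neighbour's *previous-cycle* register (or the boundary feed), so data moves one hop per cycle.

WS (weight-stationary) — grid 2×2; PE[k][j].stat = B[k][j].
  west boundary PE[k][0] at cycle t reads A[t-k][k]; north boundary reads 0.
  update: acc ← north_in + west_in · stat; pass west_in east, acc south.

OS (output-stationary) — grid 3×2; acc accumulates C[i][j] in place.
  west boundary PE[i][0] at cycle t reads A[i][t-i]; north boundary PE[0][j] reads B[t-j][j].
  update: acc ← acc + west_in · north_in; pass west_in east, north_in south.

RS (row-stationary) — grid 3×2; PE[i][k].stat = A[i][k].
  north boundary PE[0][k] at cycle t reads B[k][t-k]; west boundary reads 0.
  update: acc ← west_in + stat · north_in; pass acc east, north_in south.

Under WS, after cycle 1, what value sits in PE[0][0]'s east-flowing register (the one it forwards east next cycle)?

register = 7

WS 2×2: PE[0][0] cycle-by-cycle (with neighbour feeds):
  step 0 · PE0,0: acc=42; fwd→6 fwd↓42
  step 1 · PE0,0: acc=49; fwd→7 fwd↓49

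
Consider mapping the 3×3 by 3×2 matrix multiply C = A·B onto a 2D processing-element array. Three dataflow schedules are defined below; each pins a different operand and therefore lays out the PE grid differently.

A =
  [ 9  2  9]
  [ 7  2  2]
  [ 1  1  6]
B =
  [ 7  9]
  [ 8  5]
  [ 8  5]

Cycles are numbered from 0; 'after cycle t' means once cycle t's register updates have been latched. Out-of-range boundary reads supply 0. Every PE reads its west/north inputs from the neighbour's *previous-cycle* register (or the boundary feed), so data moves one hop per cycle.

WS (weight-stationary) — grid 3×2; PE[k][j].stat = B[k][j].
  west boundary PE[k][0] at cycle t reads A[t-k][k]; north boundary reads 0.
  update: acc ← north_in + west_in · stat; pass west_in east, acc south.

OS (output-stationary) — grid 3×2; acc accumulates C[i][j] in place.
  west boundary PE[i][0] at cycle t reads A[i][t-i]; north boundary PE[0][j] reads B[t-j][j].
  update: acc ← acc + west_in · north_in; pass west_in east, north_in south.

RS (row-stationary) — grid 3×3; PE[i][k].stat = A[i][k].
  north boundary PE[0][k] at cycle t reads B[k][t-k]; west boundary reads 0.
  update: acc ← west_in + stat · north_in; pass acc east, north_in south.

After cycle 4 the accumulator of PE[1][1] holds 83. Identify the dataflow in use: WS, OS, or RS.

dataflow = OS

Under WS (3×2), PE[1][1]:
  @0  [1,1]  acc 0  |  →0  ↓0
  @1  [1,1]  acc 0  |  →0  ↓0
  @2  [1,1]  acc 91  |  →2  ↓91
  @3  [1,1]  acc 73  |  →2  ↓73
  @4  [1,1]  acc 14  |  →1  ↓14
Under OS (3×2), PE[1][1]:
  @0  [1,1]  acc 0  |  →0  ↓0
  @1  [1,1]  acc 0  |  →0  ↓0
  @2  [1,1]  acc 63  |  →7  ↓9
  @3  [1,1]  acc 73  |  →2  ↓5
  @4  [1,1]  acc 83  |  →2  ↓5
Under RS (3×3), PE[1][1]:
  @0  [1,1]  acc 0  |  →0  ↓0
  @1  [1,1]  acc 0  |  →0  ↓0
  @2  [1,1]  acc 65  |  →65  ↓8
  @3  [1,1]  acc 73  |  →73  ↓5
  @4  [1,1]  acc 0  |  →0  ↓0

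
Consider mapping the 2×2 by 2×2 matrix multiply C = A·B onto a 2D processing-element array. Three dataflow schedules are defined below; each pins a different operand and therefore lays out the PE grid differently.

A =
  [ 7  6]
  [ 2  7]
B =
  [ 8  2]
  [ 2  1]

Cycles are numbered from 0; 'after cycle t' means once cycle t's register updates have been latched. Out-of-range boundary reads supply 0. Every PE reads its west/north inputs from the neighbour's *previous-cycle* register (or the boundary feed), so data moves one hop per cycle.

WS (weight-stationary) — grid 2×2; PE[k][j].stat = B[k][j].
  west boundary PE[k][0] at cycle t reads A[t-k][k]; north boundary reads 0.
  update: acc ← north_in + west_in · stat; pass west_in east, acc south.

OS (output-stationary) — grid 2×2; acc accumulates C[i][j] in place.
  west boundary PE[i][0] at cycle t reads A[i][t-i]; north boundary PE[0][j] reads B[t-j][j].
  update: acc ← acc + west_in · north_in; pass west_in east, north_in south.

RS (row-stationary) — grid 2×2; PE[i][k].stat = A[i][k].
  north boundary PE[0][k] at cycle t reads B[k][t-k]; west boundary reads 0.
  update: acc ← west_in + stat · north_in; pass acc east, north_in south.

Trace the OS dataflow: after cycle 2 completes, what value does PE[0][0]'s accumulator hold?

PE[0][0].acc = 68

OS on a 2×2 grid — tracing PE[0][0] and its feeders:
  c0 r0c0: 56 / 7 / 8
  c1 r0c0: 68 / 6 / 2
  c2 r0c0: 68 / 0 / 0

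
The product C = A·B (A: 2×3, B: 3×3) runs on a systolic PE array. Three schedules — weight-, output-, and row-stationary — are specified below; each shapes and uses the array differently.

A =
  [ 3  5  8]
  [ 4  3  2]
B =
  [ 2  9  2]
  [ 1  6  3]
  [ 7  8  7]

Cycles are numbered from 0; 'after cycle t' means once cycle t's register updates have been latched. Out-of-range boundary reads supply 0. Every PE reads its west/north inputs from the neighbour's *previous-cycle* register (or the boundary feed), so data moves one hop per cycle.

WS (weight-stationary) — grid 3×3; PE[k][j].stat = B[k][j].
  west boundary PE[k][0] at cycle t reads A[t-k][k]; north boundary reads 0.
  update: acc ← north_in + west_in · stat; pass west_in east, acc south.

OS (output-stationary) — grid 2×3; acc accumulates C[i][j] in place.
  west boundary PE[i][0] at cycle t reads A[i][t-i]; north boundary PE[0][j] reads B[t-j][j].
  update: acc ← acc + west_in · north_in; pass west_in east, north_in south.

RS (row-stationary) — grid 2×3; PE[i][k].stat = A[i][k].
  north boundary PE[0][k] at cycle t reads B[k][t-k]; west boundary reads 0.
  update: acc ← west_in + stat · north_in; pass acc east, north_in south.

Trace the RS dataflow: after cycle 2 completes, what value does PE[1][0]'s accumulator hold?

PE[1][0].acc = 36

RS 2×3: PE[1][0] cycle-by-cycle (with neighbour feeds):
  step 0 · PE0,0: acc=6; fwd→6 fwd↓2
  step 0 · PE1,0: acc=0; fwd→0 fwd↓0
  step 1 · PE0,0: acc=27; fwd→27 fwd↓9
  step 1 · PE1,0: acc=8; fwd→8 fwd↓2
  step 2 · PE0,0: acc=6; fwd→6 fwd↓2
  step 2 · PE1,0: acc=36; fwd→36 fwd↓9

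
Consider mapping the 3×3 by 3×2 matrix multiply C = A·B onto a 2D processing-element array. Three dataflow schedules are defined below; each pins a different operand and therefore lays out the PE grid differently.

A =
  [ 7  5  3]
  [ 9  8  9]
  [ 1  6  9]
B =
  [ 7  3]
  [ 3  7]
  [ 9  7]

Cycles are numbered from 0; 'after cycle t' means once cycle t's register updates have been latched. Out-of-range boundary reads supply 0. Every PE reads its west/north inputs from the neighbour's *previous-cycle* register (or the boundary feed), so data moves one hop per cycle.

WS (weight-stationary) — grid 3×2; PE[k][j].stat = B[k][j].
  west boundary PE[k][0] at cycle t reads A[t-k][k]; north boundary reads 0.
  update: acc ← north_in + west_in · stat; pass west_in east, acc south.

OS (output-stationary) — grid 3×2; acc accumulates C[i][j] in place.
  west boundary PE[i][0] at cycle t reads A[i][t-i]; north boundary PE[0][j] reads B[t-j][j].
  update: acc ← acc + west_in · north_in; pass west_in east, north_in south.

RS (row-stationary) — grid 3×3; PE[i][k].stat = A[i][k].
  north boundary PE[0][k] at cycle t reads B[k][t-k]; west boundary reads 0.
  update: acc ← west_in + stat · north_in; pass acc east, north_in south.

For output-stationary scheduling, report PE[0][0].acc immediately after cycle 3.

Tracing OS — 3×2 array, target PE[0][0]:
  after 0 — PE[0][0] acc=49, pass-E 7, pass-S 7
  after 1 — PE[0][0] acc=64, pass-E 5, pass-S 3
  after 2 — PE[0][0] acc=91, pass-E 3, pass-S 9
  after 3 — PE[0][0] acc=91, pass-E 0, pass-S 0

PE[0][0].acc = 91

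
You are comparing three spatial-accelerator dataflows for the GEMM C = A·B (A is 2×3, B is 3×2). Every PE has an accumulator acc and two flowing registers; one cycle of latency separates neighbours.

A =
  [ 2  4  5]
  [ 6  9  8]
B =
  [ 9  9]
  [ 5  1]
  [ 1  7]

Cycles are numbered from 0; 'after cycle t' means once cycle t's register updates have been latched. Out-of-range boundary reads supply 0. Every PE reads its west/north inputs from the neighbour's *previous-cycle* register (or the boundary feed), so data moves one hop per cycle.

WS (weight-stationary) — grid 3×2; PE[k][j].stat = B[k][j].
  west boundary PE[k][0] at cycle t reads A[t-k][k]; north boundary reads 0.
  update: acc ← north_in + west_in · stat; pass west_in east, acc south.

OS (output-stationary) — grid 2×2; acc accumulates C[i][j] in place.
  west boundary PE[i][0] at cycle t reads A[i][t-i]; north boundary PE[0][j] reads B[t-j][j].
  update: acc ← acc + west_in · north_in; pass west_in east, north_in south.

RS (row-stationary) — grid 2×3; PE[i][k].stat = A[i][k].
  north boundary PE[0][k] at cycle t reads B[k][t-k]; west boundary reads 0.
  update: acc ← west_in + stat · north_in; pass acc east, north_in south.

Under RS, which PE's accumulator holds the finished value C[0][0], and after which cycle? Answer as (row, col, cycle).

(row, col, cycle) = (0, 2, 2)

RS: C[0][0] accumulates in PE[0][2]:
  @0  [0,2]  acc 0  |  →0  ↓0
  @1  [0,2]  acc 0  |  →0  ↓0
  @2  [0,2]  acc 43  |  →43  ↓1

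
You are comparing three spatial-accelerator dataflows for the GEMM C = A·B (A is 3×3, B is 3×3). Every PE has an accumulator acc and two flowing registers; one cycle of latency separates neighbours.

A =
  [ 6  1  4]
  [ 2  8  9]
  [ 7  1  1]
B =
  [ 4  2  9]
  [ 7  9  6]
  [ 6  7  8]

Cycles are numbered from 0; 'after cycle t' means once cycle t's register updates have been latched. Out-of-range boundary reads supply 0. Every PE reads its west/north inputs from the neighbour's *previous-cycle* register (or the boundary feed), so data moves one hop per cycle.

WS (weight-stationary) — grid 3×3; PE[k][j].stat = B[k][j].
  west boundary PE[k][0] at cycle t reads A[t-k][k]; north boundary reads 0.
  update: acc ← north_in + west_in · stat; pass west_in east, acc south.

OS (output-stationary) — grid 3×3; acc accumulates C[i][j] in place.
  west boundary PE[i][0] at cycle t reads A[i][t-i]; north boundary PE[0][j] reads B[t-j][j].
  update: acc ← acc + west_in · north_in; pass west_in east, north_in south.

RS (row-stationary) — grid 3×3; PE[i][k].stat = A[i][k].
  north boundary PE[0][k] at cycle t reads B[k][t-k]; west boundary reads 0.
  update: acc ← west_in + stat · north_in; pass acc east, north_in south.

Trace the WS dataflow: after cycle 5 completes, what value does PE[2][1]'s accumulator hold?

WS on a 3×3 grid — tracing PE[2][1] and its feeders:
  [0] (1,1) acc=0 (h:0 v:0)
  [0] (2,0) acc=0 (h:0 v:0)
  [0] (2,1) acc=0 (h:0 v:0)
  [1] (1,1) acc=0 (h:0 v:0)
  [1] (2,0) acc=0 (h:0 v:0)
  [1] (2,1) acc=0 (h:0 v:0)
  [2] (1,1) acc=21 (h:1 v:21)
  [2] (2,0) acc=55 (h:4 v:55)
  [2] (2,1) acc=0 (h:0 v:0)
  [3] (1,1) acc=76 (h:8 v:76)
  [3] (2,0) acc=118 (h:9 v:118)
  [3] (2,1) acc=49 (h:4 v:49)
  [4] (1,1) acc=23 (h:1 v:23)
  [4] (2,0) acc=41 (h:1 v:41)
  [4] (2,1) acc=139 (h:9 v:139)
  [5] (1,1) acc=0 (h:0 v:0)
  [5] (2,0) acc=0 (h:0 v:0)
  [5] (2,1) acc=30 (h:1 v:30)

PE[2][1].acc = 30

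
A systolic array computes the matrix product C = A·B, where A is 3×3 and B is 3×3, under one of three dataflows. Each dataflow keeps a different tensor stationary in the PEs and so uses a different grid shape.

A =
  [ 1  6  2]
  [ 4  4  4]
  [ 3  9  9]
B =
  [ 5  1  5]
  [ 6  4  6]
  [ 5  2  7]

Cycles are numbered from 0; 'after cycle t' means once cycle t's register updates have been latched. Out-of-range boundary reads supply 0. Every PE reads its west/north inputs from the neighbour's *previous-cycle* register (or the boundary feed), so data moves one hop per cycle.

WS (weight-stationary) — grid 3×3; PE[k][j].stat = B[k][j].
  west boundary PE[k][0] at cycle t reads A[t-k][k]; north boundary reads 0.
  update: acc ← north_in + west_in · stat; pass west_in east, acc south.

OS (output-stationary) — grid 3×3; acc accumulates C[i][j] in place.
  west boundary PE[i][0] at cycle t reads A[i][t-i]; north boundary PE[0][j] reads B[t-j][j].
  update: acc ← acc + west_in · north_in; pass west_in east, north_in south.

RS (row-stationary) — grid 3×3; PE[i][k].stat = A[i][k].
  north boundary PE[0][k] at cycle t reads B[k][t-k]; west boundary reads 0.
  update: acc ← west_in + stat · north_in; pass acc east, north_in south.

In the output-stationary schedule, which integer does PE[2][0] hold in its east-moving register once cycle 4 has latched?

register = 9

Tracing OS — 3×3 array, target PE[2][0]:
  [0] (1,0) acc=0 (h:0 v:0)
  [0] (2,0) acc=0 (h:0 v:0)
  [1] (1,0) acc=20 (h:4 v:5)
  [1] (2,0) acc=0 (h:0 v:0)
  [2] (1,0) acc=44 (h:4 v:6)
  [2] (2,0) acc=15 (h:3 v:5)
  [3] (1,0) acc=64 (h:4 v:5)
  [3] (2,0) acc=69 (h:9 v:6)
  [4] (1,0) acc=64 (h:0 v:0)
  [4] (2,0) acc=114 (h:9 v:5)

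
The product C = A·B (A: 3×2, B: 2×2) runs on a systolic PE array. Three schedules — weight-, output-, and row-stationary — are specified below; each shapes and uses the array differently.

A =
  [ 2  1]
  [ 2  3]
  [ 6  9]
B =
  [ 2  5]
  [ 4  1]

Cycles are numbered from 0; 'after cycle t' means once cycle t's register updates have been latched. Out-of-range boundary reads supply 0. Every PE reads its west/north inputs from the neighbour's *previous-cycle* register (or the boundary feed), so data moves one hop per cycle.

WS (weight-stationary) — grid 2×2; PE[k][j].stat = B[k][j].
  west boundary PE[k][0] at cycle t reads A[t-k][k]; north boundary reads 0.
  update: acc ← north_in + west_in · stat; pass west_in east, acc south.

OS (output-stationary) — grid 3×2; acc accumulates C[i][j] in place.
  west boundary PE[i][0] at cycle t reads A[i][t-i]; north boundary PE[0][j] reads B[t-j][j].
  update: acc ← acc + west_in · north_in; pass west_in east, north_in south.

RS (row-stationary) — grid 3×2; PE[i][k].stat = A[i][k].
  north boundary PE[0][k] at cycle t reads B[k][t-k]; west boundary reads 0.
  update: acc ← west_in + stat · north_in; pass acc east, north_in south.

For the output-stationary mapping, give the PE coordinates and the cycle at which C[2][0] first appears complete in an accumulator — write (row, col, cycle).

(row, col, cycle) = (2, 0, 3)

Under OS, C[2][0] lands at PE[2][0]:
  @0  [2,0]  acc 0  |  →0  ↓0
  @1  [2,0]  acc 0  |  →0  ↓0
  @2  [2,0]  acc 12  |  →6  ↓2
  @3  [2,0]  acc 48  |  →9  ↓4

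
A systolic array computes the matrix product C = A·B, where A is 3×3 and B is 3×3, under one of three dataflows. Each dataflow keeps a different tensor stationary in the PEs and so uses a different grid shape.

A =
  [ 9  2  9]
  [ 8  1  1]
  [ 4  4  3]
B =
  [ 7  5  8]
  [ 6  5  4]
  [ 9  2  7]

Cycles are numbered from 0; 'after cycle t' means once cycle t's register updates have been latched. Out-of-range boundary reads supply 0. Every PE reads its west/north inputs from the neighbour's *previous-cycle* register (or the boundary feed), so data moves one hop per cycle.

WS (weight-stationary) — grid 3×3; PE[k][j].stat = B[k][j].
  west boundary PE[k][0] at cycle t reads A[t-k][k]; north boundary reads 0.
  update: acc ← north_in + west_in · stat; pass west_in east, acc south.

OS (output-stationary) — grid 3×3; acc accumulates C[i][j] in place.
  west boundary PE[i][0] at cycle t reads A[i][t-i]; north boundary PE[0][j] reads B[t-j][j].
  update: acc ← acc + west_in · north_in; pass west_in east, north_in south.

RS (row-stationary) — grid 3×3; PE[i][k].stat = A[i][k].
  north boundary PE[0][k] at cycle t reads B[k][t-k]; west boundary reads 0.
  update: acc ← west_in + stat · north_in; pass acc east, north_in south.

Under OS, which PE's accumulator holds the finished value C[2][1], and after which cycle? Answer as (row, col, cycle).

Under OS, C[2][1] lands at PE[2][1]:
  0: (2,1).acc=0  regs=<0,0>
  1: (2,1).acc=0  regs=<0,0>
  2: (2,1).acc=0  regs=<0,0>
  3: (2,1).acc=20  regs=<4,5>
  4: (2,1).acc=40  regs=<4,5>
  5: (2,1).acc=46  regs=<3,2>

(row, col, cycle) = (2, 1, 5)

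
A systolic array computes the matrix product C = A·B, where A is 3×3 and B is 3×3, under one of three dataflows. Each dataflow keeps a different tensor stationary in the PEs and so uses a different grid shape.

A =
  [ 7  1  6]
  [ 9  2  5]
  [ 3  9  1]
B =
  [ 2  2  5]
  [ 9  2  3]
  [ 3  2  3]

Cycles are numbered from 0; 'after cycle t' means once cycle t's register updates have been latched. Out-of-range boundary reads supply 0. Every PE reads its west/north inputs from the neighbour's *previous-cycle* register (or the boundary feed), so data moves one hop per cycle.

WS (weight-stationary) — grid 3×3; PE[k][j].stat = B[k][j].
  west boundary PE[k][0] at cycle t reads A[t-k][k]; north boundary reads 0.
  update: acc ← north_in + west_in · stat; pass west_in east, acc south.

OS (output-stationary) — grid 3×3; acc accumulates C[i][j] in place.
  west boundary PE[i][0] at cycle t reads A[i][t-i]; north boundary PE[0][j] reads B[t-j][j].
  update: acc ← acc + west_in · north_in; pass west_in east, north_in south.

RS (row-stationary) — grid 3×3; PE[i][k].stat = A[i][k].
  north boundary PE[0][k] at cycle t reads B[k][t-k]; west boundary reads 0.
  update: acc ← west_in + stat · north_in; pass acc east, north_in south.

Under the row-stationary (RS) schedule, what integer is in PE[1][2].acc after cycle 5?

PE[1][2].acc = 66

RS (3×3). Following PE[1][2] plus its west/north inputs:
  @0  [0,2]  acc 0  |  →0  ↓0
  @0  [1,1]  acc 0  |  →0  ↓0
  @0  [1,2]  acc 0  |  →0  ↓0
  @1  [0,2]  acc 0  |  →0  ↓0
  @1  [1,1]  acc 0  |  →0  ↓0
  @1  [1,2]  acc 0  |  →0  ↓0
  @2  [0,2]  acc 41  |  →41  ↓3
  @2  [1,1]  acc 36  |  →36  ↓9
  @2  [1,2]  acc 0  |  →0  ↓0
  @3  [0,2]  acc 28  |  →28  ↓2
  @3  [1,1]  acc 22  |  →22  ↓2
  @3  [1,2]  acc 51  |  →51  ↓3
  @4  [0,2]  acc 56  |  →56  ↓3
  @4  [1,1]  acc 51  |  →51  ↓3
  @4  [1,2]  acc 32  |  →32  ↓2
  @5  [0,2]  acc 0  |  →0  ↓0
  @5  [1,1]  acc 0  |  →0  ↓0
  @5  [1,2]  acc 66  |  →66  ↓3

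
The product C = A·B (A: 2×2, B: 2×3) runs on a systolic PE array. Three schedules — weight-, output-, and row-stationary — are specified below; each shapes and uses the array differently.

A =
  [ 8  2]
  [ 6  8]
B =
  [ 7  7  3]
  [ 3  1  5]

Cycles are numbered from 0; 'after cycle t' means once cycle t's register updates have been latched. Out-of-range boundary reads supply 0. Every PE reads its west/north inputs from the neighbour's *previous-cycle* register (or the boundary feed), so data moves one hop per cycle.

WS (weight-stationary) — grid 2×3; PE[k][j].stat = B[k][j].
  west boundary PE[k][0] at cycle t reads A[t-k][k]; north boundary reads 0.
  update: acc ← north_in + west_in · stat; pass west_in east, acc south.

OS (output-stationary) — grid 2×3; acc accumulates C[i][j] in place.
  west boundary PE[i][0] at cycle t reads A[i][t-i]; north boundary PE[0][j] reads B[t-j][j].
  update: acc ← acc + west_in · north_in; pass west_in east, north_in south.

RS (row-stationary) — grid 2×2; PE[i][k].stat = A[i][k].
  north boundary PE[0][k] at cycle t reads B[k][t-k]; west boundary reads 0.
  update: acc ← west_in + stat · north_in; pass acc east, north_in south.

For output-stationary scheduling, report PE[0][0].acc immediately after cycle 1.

OS 2×3: PE[0][0] cycle-by-cycle (with neighbour feeds):
  after 0 — PE[0][0] acc=56, pass-E 8, pass-S 7
  after 1 — PE[0][0] acc=62, pass-E 2, pass-S 3

PE[0][0].acc = 62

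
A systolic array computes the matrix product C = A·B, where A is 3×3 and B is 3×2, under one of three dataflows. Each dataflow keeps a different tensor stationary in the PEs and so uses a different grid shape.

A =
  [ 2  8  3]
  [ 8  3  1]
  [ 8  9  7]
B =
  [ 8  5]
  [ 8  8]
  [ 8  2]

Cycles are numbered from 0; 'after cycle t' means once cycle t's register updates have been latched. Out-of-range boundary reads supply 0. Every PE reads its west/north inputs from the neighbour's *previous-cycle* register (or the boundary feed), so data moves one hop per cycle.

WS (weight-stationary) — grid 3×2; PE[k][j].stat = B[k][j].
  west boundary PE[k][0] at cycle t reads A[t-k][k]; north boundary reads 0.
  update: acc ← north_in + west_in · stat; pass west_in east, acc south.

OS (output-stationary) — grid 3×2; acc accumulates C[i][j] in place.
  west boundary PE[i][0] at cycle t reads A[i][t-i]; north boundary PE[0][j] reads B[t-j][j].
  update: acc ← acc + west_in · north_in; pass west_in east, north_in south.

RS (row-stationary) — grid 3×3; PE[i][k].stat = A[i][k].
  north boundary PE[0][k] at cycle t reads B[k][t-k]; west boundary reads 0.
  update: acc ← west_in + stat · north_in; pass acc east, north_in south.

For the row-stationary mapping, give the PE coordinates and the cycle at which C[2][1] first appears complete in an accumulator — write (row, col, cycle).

Under RS, C[2][1] lands at PE[2][2]:
  step 0 · PE2,2: acc=0; fwd→0 fwd↓0
  step 1 · PE2,2: acc=0; fwd→0 fwd↓0
  step 2 · PE2,2: acc=0; fwd→0 fwd↓0
  step 3 · PE2,2: acc=0; fwd→0 fwd↓0
  step 4 · PE2,2: acc=192; fwd→192 fwd↓8
  step 5 · PE2,2: acc=126; fwd→126 fwd↓2

(row, col, cycle) = (2, 2, 5)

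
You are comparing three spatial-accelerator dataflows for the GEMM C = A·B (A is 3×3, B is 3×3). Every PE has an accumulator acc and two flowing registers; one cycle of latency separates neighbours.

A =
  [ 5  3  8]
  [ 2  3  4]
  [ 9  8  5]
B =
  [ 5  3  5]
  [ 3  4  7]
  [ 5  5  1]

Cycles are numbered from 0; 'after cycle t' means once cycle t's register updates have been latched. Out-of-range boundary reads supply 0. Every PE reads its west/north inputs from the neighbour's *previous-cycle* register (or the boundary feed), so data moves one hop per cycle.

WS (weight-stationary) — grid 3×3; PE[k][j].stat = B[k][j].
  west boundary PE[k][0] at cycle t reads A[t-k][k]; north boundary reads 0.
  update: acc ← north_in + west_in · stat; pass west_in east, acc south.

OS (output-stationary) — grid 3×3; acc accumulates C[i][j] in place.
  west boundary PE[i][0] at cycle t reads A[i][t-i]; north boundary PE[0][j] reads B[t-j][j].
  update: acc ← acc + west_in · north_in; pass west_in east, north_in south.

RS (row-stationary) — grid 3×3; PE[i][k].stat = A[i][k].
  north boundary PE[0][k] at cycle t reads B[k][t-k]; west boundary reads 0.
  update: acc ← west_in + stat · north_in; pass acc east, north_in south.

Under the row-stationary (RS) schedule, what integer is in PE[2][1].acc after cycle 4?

RS 3×3: PE[2][1] cycle-by-cycle (with neighbour feeds):
  cycle 0: PE[1][1] → acc 0, east 0, south 0
  cycle 0: PE[2][0] → acc 0, east 0, south 0
  cycle 0: PE[2][1] → acc 0, east 0, south 0
  cycle 1: PE[1][1] → acc 0, east 0, south 0
  cycle 1: PE[2][0] → acc 0, east 0, south 0
  cycle 1: PE[2][1] → acc 0, east 0, south 0
  cycle 2: PE[1][1] → acc 19, east 19, south 3
  cycle 2: PE[2][0] → acc 45, east 45, south 5
  cycle 2: PE[2][1] → acc 0, east 0, south 0
  cycle 3: PE[1][1] → acc 18, east 18, south 4
  cycle 3: PE[2][0] → acc 27, east 27, south 3
  cycle 3: PE[2][1] → acc 69, east 69, south 3
  cycle 4: PE[1][1] → acc 31, east 31, south 7
  cycle 4: PE[2][0] → acc 45, east 45, south 5
  cycle 4: PE[2][1] → acc 59, east 59, south 4

PE[2][1].acc = 59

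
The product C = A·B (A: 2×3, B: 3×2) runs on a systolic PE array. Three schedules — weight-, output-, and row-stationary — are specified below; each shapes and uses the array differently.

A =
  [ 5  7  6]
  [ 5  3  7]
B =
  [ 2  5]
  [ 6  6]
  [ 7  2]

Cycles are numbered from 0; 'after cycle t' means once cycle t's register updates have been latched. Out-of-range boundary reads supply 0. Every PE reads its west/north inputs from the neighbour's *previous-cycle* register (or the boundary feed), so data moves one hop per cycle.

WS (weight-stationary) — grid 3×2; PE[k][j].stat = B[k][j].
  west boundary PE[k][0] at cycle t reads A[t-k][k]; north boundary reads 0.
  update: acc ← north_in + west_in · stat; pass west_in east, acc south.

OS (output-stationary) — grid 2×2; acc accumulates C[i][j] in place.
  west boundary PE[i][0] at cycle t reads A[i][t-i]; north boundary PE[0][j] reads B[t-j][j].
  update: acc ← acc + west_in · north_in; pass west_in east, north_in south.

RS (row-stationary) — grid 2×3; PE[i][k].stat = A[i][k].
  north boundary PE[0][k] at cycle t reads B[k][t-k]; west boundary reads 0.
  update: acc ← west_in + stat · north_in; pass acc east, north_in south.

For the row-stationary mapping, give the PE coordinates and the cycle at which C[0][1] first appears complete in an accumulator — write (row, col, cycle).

(row, col, cycle) = (0, 2, 3)

RS — PE[0][2] is where C[0][1] collects:
  step 0 · PE0,2: acc=0; fwd→0 fwd↓0
  step 1 · PE0,2: acc=0; fwd→0 fwd↓0
  step 2 · PE0,2: acc=94; fwd→94 fwd↓7
  step 3 · PE0,2: acc=79; fwd→79 fwd↓2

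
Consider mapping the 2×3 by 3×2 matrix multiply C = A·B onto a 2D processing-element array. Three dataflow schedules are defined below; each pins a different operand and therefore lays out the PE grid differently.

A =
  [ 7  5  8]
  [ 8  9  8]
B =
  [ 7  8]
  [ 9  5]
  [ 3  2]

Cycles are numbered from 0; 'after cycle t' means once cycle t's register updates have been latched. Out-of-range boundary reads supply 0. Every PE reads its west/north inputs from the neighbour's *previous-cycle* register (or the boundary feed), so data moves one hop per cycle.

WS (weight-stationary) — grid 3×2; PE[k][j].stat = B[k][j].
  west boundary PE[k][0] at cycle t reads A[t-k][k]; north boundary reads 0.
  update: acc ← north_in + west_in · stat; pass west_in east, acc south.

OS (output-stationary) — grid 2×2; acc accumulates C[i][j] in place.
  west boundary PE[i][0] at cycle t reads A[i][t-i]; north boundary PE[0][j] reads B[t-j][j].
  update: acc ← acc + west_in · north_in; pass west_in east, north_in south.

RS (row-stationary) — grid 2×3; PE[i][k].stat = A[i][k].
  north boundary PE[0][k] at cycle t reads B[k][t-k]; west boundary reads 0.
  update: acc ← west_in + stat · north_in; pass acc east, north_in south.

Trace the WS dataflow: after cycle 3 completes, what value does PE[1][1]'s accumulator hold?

PE[1][1].acc = 109

Tracing WS — 3×2 array, target PE[1][1]:
  0: (0,1).acc=0  regs=<0,0>
  0: (1,0).acc=0  regs=<0,0>
  0: (1,1).acc=0  regs=<0,0>
  1: (0,1).acc=56  regs=<7,56>
  1: (1,0).acc=94  regs=<5,94>
  1: (1,1).acc=0  regs=<0,0>
  2: (0,1).acc=64  regs=<8,64>
  2: (1,0).acc=137  regs=<9,137>
  2: (1,1).acc=81  regs=<5,81>
  3: (0,1).acc=0  regs=<0,0>
  3: (1,0).acc=0  regs=<0,0>
  3: (1,1).acc=109  regs=<9,109>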